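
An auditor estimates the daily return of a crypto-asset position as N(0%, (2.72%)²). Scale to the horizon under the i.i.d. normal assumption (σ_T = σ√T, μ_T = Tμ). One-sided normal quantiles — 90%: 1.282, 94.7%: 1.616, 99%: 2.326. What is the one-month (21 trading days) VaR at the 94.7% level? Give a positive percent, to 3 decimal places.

σ_{21d} = 2.72% × √21 = 12.465%.
VaR = 1.616 × 12.465% = 20.143%.

20.143%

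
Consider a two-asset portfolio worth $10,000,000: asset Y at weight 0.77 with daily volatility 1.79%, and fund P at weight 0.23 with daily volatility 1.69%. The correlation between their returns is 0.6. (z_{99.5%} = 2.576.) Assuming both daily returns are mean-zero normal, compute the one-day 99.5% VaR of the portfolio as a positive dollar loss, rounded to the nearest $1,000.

σ_p² = 0.77²·1.79² + 0.23²·1.69² + 2·0.6·0.77·0.23·1.79·1.69 = 2.6937 (%²).
σ_p = √2.6937 = 1.641%.
VaR = 2.576 × 1.641% = 4.227%; on $10,000,000 that is $422,700.

$423,000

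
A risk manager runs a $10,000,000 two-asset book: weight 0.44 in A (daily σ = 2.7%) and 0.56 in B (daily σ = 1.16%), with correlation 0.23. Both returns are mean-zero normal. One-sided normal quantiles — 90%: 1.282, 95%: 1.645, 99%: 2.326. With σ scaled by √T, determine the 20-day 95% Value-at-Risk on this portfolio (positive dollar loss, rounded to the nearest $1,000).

$1,088,000

σ_p = √(0.44²·2.7² + 0.56²·1.16² + 2·0.23·0.44·0.56·2.7·1.16) = 1.479%.
σ_{20d} = 1.479% × √20 = 6.614%.
VaR = 1.645 × 6.614% = 10.880%; on $10,000,000 that is $1,088,000.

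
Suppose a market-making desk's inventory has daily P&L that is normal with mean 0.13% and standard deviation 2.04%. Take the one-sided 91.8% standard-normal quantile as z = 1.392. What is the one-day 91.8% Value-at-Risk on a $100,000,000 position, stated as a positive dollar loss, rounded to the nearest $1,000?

VaR = −μ + z·σ = −(0.13%) + 1.392 × 2.04% = 2.710%.
On $100,000,000: 0.02710 × $100,000,000 = $2,710,000.

$2,710,000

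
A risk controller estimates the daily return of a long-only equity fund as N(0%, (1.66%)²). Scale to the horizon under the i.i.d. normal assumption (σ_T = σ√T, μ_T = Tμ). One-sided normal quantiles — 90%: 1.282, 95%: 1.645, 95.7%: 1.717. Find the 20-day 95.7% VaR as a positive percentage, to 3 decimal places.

12.747%

σ_{20d} = 1.66% × √20 = 7.424%.
VaR = 1.717 × 7.424% = 12.747%.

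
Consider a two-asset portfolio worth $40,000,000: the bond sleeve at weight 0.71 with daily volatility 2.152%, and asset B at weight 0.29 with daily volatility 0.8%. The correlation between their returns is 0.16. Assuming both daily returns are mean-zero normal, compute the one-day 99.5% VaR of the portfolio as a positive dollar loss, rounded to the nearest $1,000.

$1,630,000

σ_p² = 0.71²·2.152² + 0.29²·0.8² + 2·0.16·0.71·0.29·2.152·0.8 = 2.5018 (%²).
σ_p = √2.5018 = 1.582%.
At 99.5%, z = 2.576.
VaR = 2.576 × 1.582% = 4.075%; on $40,000,000 that is $1,630,000.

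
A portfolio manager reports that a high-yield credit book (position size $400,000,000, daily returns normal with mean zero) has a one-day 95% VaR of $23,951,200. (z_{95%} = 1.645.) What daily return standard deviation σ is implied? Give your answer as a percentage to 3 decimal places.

VaR as a fraction: $23,951,200 / $400,000,000 = 5.988%.
σ = VaR / z = 5.988% / 1.645 = 3.640%.

3.640%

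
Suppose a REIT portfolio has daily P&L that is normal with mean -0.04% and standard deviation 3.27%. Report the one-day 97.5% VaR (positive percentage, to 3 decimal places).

At 97.5% one-sided, z = 1.960.
VaR = −μ + z·σ = −(-0.04%) + 1.960 × 3.27% = 6.449%.

6.449%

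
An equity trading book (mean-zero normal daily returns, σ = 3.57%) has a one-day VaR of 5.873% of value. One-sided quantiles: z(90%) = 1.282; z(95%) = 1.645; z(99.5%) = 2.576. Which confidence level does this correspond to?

Implied z = VaR/σ = 5.873 / 3.57 = 1.645.
This matches z(95%) = 1.645.

95%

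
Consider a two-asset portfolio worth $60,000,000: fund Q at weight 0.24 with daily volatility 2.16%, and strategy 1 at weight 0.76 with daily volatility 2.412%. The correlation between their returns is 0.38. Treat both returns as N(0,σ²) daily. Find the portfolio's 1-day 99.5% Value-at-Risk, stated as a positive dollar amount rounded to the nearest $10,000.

σ_p² = 0.24²·2.16² + 0.76²·2.412² + 2·0.38·0.24·0.76·2.16·2.412 = 4.3513 (%²).
σ_p = √4.3513 = 2.086%.
At 99.5%, z = 2.576.
VaR = 2.576 × 2.086% = 5.374%; on $60,000,000 that is $3,224,400.

$3,220,000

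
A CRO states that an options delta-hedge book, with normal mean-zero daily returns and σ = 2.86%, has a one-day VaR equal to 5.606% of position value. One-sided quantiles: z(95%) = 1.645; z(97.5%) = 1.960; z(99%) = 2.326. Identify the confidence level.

97.5%

Implied z = VaR/σ = 5.606 / 2.86 = 1.960.
This matches z(97.5%) = 1.960.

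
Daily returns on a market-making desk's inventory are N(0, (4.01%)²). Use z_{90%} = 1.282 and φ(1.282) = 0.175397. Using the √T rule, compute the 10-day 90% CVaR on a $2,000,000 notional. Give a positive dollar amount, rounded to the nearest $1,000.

σ_{10d} = 4.01% × √10 = 12.681%.
ES multiplier = φ(z)/(1−α) = 0.175397/0.1 = 1.754.
ES = 12.681% × 1.754 = 22.242%; on $2,000,000: $444,840.

$445,000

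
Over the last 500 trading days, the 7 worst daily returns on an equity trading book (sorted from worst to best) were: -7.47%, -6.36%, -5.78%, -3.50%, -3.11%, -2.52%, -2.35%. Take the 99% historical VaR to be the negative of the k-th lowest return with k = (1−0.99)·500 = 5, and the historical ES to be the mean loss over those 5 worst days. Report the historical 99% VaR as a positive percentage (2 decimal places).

k = 5; the 5th lowest return is -3.11%, so VaR = 3.11%.

3.11%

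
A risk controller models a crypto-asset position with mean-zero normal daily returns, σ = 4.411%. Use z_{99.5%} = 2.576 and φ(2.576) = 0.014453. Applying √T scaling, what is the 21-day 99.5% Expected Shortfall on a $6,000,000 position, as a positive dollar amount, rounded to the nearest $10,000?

σ_{21d} = 4.411% × √21 = 20.214%.
ES multiplier = φ(z)/(1−α) = 0.014453/0.005 = 2.891.
ES = 20.214% × 2.891 = 58.439%; on $6,000,000: $3,506,340.

$3,510,000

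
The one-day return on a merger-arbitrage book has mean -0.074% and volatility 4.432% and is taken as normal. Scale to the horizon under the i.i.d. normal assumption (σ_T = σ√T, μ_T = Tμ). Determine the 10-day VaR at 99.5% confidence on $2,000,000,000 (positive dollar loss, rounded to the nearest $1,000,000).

At 99.5%, z = 2.576.
σ_{10d} = 4.432% × √10 = 14.015%; μ_{10d} = 10 × -0.074% = -0.740%.
VaR = −(-0.740%) + 2.576 × 14.015% = 36.843%.
On $2,000,000,000: 0.36843 × $2,000,000,000 = $736,860,000.

$737,000,000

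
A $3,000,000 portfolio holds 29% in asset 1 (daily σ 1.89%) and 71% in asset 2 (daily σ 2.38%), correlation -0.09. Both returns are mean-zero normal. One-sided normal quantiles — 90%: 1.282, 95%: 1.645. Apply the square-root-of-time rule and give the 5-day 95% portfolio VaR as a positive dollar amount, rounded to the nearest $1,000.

$191,000

σ_p = √(0.29²·1.89² + 0.71²·2.38² + 2·-0.09·0.29·0.71·1.89·2.38) = 1.729%.
σ_{5d} = 1.729% × √5 = 3.866%.
VaR = 1.645 × 3.866% = 6.360%; on $3,000,000 that is $190,800.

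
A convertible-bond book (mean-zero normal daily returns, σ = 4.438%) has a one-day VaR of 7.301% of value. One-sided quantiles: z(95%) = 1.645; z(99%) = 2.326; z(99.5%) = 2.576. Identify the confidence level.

95%

Implied z = VaR/σ = 7.301 / 4.438 = 1.645.
This matches z(95%) = 1.645.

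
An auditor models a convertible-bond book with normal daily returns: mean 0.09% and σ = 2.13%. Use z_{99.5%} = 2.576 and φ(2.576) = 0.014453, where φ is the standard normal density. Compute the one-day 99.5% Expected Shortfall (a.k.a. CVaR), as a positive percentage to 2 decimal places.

Tail multiplier: φ(z)/(1−α) = 0.014453 / 0.005 = 2.891.
ES = −(0.09%) + 2.13% × 2.891 = 6.068%.

6.07%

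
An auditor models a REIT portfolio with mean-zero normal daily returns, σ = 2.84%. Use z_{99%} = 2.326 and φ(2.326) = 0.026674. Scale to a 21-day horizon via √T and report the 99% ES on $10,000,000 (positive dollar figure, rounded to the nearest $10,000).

$3,470,000

σ_{21d} = 2.84% × √21 = 13.015%.
ES multiplier = φ(z)/(1−α) = 0.026674/0.01 = 2.667.
ES = 13.015% × 2.667 = 34.711%; on $10,000,000: $3,471,100.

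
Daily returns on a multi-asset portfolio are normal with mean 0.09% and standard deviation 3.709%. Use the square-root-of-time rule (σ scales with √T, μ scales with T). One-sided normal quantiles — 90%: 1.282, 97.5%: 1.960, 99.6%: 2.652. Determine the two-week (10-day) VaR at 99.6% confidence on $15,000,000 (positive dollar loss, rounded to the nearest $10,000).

$4,530,000

σ_{10d} = 3.709% × √10 = 11.729%; μ_{10d} = 10 × 0.09% = 0.900%.
VaR = −(0.900%) + 2.652 × 11.729% = 30.205%.
On $15,000,000: 0.30205 × $15,000,000 = $4,530,750.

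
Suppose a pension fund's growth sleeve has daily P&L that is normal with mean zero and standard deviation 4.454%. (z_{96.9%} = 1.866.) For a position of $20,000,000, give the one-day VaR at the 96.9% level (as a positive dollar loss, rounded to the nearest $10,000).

VaR = z·σ = 1.866 × 4.454% = 8.311%.
On $20,000,000: 0.08311 × $20,000,000 = $1,662,200.

$1,660,000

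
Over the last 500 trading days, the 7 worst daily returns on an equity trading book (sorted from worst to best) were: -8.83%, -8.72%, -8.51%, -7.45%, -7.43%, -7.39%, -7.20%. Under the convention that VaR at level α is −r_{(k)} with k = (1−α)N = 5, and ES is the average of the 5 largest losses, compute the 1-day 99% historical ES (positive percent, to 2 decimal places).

The 5 worst returns sum to -40.94%.
ES = −(-40.94%) / 5 = 8.188% ≈ 8.19%.

8.19%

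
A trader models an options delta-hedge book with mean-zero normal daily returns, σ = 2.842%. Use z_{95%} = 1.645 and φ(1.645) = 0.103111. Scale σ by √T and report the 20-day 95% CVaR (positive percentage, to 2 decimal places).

26.21%

σ_{20d} = 2.842% × √20 = 12.710%.
ES multiplier = φ(z)/(1−α) = 0.103111/0.05 = 2.062.
ES = 12.710% × 2.062 = 26.208%.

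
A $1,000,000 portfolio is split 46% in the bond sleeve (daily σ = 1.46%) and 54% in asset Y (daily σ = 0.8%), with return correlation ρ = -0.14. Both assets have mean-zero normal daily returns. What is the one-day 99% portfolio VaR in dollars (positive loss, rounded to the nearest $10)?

$17,350

σ_p² = 0.46²·1.46² + 0.54²·0.8² + 2·-0.14·0.46·0.54·1.46·0.8 = 0.5564 (%²).
σ_p = √0.5564 = 0.746%.
At 99%, z = 2.326.
VaR = 2.326 × 0.746% = 1.735%; on $1,000,000 that is $17,350.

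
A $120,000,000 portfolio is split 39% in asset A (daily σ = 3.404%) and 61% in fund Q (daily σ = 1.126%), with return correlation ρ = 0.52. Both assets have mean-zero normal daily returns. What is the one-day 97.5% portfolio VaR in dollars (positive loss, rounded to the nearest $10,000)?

σ_p² = 0.39²·3.404² + 0.61²·1.126² + 2·0.52·0.39·0.61·3.404·1.126 = 3.1825 (%²).
σ_p = √3.1825 = 1.784%.
At 97.5%, z = 1.960.
VaR = 1.960 × 1.784% = 3.497%; on $120,000,000 that is $4,196,400.

$4,200,000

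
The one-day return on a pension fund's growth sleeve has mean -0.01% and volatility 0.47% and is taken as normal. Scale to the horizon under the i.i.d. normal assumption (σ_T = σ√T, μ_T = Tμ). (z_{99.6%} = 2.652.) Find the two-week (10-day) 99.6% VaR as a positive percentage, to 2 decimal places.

4.04%

σ_{10d} = 0.47% × √10 = 1.486%; μ_{10d} = 10 × -0.01% = -0.100%.
VaR = −(-0.100%) + 2.652 × 1.486% = 4.041%.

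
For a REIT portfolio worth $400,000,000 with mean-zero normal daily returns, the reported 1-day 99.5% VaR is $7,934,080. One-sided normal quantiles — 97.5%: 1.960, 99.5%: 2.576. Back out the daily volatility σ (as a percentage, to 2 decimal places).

VaR as a fraction: $7,934,080 / $400,000,000 = 1.984%.
σ = VaR / z = 1.984% / 2.576 = 0.770%.

0.77%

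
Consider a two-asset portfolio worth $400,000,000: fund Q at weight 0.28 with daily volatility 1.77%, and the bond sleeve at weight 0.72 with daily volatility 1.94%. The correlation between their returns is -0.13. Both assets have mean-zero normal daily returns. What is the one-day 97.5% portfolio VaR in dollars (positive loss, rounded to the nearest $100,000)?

$11,100,000

σ_p² = 0.28²·1.77² + 0.72²·1.94² + 2·-0.13·0.28·0.72·1.77·1.94 = 2.0167 (%²).
σ_p = √2.0167 = 1.420%.
At 97.5%, z = 1.960.
VaR = 1.960 × 1.420% = 2.783%; on $400,000,000 that is $11,132,000.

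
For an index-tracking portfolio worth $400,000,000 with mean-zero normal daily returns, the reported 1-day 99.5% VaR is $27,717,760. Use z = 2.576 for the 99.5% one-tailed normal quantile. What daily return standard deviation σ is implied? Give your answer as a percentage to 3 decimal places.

VaR as a fraction: $27,717,760 / $400,000,000 = 6.929%.
σ = VaR / z = 6.929% / 2.576 = 2.690%.

2.690%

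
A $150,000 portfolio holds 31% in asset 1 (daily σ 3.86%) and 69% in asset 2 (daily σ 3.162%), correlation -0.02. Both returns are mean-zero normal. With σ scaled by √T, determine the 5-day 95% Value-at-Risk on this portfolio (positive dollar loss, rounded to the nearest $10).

$13,610

σ_p = √(0.31²·3.86² + 0.69²·3.162² + 2·-0.02·0.31·0.69·3.86·3.162) = 2.467%.
σ_{5d} = 2.467% × √5 = 5.516%.
z(95%) = 1.645.
VaR = 1.645 × 5.516% = 9.074%; on $150,000 that is $13,611.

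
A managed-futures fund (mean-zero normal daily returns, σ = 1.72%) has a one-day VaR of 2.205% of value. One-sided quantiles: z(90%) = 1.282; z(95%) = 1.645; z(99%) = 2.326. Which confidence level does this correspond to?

Implied z = VaR/σ = 2.205 / 1.72 = 1.282.
This matches z(90%) = 1.282.

90%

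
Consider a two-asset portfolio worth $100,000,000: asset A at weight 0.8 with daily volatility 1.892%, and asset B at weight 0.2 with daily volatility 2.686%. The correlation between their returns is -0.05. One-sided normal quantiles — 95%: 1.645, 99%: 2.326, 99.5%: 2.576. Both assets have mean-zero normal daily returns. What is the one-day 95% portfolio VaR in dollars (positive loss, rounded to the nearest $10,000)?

σ_p² = 0.8²·1.892² + 0.2²·2.686² + 2·-0.05·0.8·0.2·1.892·2.686 = 2.4983 (%²).
σ_p = √2.4983 = 1.581%.
VaR = 1.645 × 1.581% = 2.601%; on $100,000,000 that is $2,601,000.

$2,600,000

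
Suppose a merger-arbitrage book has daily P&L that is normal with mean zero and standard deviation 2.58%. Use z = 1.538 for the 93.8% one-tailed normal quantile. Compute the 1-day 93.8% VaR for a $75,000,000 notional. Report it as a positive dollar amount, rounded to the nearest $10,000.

VaR = z·σ = 1.538 × 2.58% = 3.968%.
On $75,000,000: 0.03968 × $75,000,000 = $2,976,000.

$2,980,000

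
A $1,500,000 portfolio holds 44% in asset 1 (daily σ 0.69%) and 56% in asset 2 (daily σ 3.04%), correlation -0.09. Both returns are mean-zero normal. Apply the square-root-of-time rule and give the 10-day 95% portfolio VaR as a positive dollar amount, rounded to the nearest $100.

σ_p = √(0.44²·0.69² + 0.56²·3.04² + 2·-0.09·0.44·0.56·0.69·3.04) = 1.702%.
σ_{10d} = 1.702% × √10 = 5.382%.
z(95%) = 1.645.
VaR = 1.645 × 5.382% = 8.853%; on $1,500,000 that is $132,795.

$132,800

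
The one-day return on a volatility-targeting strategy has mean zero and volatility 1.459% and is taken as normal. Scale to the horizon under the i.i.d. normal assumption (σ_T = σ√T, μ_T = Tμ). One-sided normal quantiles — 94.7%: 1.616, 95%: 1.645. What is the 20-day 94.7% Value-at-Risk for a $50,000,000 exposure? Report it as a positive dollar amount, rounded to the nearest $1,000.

σ_{20d} = 1.459% × √20 = 6.525%.
VaR = 1.616 × 6.525% = 10.544%.
On $50,000,000: 0.10544 × $50,000,000 = $5,272,000.

$5,272,000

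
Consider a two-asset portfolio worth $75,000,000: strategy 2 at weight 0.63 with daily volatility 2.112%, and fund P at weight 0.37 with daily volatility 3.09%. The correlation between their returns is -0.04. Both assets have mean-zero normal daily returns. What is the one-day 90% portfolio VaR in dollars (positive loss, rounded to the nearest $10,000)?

σ_p² = 0.63²·2.112² + 0.37²·3.09² + 2·-0.04·0.63·0.37·2.112·3.09 = 2.9558 (%²).
σ_p = √2.9558 = 1.719%.
At 90%, z = 1.282.
VaR = 1.282 × 1.719% = 2.204%; on $75,000,000 that is $1,653,000.

$1,650,000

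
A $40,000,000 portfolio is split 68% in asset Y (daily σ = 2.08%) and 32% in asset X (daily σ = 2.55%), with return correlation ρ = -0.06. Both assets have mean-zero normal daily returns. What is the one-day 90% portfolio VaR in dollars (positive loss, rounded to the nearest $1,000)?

$815,000

σ_p² = 0.68²·2.08² + 0.32²·2.55² + 2·-0.06·0.68·0.32·2.08·2.55 = 2.5279 (%²).
σ_p = √2.5279 = 1.590%.
At 90%, z = 1.282.
VaR = 1.282 × 1.590% = 2.038%; on $40,000,000 that is $815,200.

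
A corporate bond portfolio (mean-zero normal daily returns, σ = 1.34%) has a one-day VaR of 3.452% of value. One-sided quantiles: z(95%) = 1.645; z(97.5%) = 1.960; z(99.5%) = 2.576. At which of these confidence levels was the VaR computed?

Implied z = VaR/σ = 3.452 / 1.34 = 2.576.
This matches z(99.5%) = 2.576.

99.5%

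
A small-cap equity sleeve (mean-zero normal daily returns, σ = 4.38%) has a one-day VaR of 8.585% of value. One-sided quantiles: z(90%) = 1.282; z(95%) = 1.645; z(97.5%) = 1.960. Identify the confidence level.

97.5%

Implied z = VaR/σ = 8.585 / 4.38 = 1.960.
This matches z(97.5%) = 1.960.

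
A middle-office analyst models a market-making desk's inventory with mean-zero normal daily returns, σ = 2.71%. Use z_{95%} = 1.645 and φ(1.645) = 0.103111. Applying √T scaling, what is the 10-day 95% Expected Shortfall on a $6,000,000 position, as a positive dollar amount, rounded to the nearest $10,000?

$1,060,000

σ_{10d} = 2.71% × √10 = 8.570%.
ES multiplier = φ(z)/(1−α) = 0.103111/0.05 = 2.062.
ES = 8.570% × 2.062 = 17.671%; on $6,000,000: $1,060,260.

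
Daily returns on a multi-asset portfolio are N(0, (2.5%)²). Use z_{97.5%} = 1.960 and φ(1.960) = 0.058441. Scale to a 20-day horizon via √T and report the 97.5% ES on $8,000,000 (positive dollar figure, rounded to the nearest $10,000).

$2,090,000

σ_{20d} = 2.5% × √20 = 11.180%.
ES multiplier = φ(z)/(1−α) = 0.058441/0.025 = 2.338.
ES = 11.180% × 2.338 = 26.139%; on $8,000,000: $2,091,120.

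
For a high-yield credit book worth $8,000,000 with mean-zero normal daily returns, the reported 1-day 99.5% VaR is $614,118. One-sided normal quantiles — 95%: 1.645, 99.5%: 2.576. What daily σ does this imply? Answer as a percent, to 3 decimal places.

2.980%

VaR as a fraction: $614,118 / $8,000,000 = 7.676%.
σ = VaR / z = 7.676% / 2.576 = 2.980%.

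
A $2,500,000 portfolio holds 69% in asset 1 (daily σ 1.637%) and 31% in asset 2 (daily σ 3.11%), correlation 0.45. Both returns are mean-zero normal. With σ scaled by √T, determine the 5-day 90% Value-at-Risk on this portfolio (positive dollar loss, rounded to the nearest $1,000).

σ_p = √(0.69²·1.637² + 0.31²·3.11² + 2·0.45·0.69·0.31·1.637·3.11) = 1.785%.
σ_{5d} = 1.785% × √5 = 3.991%.
z(90%) = 1.282.
VaR = 1.282 × 3.991% = 5.116%; on $2,500,000 that is $127,900.

$128,000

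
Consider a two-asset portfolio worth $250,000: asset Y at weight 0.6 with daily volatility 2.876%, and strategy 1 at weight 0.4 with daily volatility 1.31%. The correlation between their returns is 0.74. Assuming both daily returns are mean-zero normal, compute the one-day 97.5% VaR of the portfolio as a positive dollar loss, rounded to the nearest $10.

$10,500

σ_p² = 0.6²·2.876² + 0.4²·1.31² + 2·0.74·0.6·0.4·2.876·1.31 = 4.5905 (%²).
σ_p = √4.5905 = 2.143%.
At 97.5%, z = 1.960.
VaR = 1.960 × 2.143% = 4.200%; on $250,000 that is $10,500.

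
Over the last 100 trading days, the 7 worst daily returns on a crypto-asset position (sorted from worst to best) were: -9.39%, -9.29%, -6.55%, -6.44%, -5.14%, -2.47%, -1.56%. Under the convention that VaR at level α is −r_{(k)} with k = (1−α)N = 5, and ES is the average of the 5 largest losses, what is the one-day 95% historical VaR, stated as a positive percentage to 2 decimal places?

5.14%

k = 5; the 5th lowest return is -5.14%, so VaR = 5.14%.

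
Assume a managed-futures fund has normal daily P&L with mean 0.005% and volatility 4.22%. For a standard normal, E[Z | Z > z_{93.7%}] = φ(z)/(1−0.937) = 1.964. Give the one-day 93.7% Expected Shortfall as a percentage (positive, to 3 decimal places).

8.283%

ES = −(0.005%) + 4.22% × 1.964 = 8.283%.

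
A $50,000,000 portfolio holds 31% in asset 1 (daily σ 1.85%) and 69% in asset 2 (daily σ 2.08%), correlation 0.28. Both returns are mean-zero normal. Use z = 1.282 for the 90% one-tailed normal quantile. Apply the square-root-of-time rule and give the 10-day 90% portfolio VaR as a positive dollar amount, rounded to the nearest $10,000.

σ_p = √(0.31²·1.85² + 0.69²·2.08² + 2·0.28·0.31·0.69·1.85·2.08) = 1.688%.
σ_{10d} = 1.688% × √10 = 5.338%.
VaR = 1.282 × 5.338% = 6.843%; on $50,000,000 that is $3,421,500.

$3,420,000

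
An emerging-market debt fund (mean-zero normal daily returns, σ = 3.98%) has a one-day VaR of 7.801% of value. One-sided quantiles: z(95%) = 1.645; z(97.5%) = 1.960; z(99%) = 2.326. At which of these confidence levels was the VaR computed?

Implied z = VaR/σ = 7.801 / 3.98 = 1.960.
This matches z(97.5%) = 1.960.

97.5%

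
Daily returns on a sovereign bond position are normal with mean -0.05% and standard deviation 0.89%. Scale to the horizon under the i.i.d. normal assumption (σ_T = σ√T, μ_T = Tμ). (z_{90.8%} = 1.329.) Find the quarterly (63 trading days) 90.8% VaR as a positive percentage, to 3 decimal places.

12.538%

σ_{63d} = 0.89% × √63 = 7.064%; μ_{63d} = 63 × -0.05% = -3.150%.
VaR = −(-3.150%) + 1.329 × 7.064% = 12.538%.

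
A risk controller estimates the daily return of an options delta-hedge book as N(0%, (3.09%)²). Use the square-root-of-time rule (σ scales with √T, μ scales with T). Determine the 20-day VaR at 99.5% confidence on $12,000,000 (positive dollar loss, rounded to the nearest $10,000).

$4,270,000

At 99.5%, z = 2.576.
σ_{20d} = 3.09% × √20 = 13.819%.
VaR = 2.576 × 13.819% = 35.598%.
On $12,000,000: 0.35598 × $12,000,000 = $4,271,760.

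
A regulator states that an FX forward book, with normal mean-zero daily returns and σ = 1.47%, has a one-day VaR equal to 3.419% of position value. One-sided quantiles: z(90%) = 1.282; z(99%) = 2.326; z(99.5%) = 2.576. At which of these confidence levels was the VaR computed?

Implied z = VaR/σ = 3.419 / 1.47 = 2.326.
This matches z(99%) = 2.326.

99%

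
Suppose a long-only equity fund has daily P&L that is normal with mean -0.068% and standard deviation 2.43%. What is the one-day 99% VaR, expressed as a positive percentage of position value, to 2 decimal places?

At 99% one-sided, z = 2.326.
VaR = −μ + z·σ = −(-0.068%) + 2.326 × 2.43% = 5.720%.

5.72%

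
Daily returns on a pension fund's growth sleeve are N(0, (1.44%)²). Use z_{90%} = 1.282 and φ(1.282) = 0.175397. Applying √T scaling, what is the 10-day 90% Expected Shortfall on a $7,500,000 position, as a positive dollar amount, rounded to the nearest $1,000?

σ_{10d} = 1.44% × √10 = 4.554%.
ES multiplier = φ(z)/(1−α) = 0.175397/0.1 = 1.754.
ES = 4.554% × 1.754 = 7.988%; on $7,500,000: $599,100.

$599,000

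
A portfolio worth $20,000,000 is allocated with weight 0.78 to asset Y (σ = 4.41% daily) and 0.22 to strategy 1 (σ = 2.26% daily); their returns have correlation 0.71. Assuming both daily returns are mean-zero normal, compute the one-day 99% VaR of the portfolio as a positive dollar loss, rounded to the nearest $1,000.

$1,772,000

σ_p² = 0.78²·4.41² + 0.22²·2.26² + 2·0.71·0.78·0.22·4.41·2.26 = 14.5080 (%²).
σ_p = √14.5080 = 3.809%.
At 99%, z = 2.326.
VaR = 2.326 × 3.809% = 8.860%; on $20,000,000 that is $1,772,000.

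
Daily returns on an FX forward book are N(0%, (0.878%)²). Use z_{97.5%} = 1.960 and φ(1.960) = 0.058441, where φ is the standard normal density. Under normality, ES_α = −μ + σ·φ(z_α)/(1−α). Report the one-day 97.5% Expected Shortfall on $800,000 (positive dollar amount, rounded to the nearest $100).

Tail multiplier: φ(z)/(1−α) = 0.058441 / 0.025 = 2.338.
ES = 0.878% × 2.338 = 2.053%.
On $800,000: 0.02053 × $800,000 = $16,424.

$16,400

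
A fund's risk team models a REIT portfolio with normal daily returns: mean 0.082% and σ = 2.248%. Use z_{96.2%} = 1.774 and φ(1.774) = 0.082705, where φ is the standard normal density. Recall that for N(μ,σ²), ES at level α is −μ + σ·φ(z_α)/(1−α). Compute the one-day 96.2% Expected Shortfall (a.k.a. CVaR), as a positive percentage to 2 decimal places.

Tail multiplier: φ(z)/(1−α) = 0.082705 / 0.038 = 2.176.
ES = −(0.082%) + 2.248% × 2.176 = 4.810%.

4.81%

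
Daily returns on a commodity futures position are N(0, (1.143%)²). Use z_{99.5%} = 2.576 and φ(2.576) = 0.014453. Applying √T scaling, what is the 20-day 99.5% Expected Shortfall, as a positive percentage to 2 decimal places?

σ_{20d} = 1.143% × √20 = 5.112%.
ES multiplier = φ(z)/(1−α) = 0.014453/0.005 = 2.891.
ES = 5.112% × 2.891 = 14.779%.

14.78%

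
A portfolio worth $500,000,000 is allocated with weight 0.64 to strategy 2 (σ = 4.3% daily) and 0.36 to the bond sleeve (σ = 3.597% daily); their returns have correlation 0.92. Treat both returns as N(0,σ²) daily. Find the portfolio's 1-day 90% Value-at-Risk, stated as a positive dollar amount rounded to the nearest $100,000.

$25,500,000

σ_p² = 0.64²·4.3² + 0.36²·3.597² + 2·0.92·0.64·0.36·4.3·3.597 = 15.8074 (%²).
σ_p = √15.8074 = 3.976%.
At 90%, z = 1.282.
VaR = 1.282 × 3.976% = 5.097%; on $500,000,000 that is $25,485,000.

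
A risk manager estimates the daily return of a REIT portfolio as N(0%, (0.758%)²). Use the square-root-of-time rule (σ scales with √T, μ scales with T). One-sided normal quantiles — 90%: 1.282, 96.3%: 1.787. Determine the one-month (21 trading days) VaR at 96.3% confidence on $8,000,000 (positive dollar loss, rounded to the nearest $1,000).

$497,000

σ_{21d} = 0.758% × √21 = 3.474%.
VaR = 1.787 × 3.474% = 6.208%.
On $8,000,000: 0.06208 × $8,000,000 = $496,640.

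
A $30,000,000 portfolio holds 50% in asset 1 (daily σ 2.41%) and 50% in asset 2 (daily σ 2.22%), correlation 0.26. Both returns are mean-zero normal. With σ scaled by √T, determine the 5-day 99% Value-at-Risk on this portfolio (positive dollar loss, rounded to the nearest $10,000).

σ_p = √(0.5²·2.41² + 0.5²·2.22² + 2·0.26·0.5·0.5·2.41·2.22) = 1.838%.
σ_{5d} = 1.838% × √5 = 4.110%.
z(99%) = 2.326.
VaR = 2.326 × 4.110% = 9.560%; on $30,000,000 that is $2,868,000.

$2,870,000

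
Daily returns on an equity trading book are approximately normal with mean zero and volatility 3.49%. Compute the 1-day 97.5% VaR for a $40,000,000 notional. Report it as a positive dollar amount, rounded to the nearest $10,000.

$2,740,000

At 97.5% one-sided, z = 1.960.
VaR = z·σ = 1.960 × 3.49% = 6.840%.
On $40,000,000: 0.06840 × $40,000,000 = $2,736,000.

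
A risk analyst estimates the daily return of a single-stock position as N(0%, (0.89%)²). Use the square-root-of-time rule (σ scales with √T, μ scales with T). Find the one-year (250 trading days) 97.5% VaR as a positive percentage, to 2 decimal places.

At 97.5%, z = 1.960.
σ_{250d} = 0.89% × √250 = 14.072%.
VaR = 1.960 × 14.072% = 27.581%.

27.58%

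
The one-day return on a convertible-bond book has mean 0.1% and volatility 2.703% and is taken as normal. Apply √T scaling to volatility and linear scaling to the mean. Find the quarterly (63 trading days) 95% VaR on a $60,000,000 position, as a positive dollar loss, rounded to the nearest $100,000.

$17,400,000

At 95%, z = 1.645.
σ_{63d} = 2.703% × √63 = 21.454%; μ_{63d} = 63 × 0.1% = 6.300%.
VaR = −(6.300%) + 1.645 × 21.454% = 28.992%.
On $60,000,000: 0.28992 × $60,000,000 = $17,395,200.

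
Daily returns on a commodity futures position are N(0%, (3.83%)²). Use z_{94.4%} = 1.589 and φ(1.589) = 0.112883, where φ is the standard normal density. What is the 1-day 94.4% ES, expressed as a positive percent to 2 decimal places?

7.72%

Tail multiplier: φ(z)/(1−α) = 0.112883 / 0.056 = 2.016.
ES = 3.83% × 2.016 = 7.721%.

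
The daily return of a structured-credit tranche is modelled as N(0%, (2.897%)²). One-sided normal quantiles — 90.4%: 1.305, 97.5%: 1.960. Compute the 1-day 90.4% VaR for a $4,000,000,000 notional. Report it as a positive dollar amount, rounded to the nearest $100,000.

$151,200,000

VaR = z·σ = 1.305 × 2.897% = 3.781%.
On $4,000,000,000: 0.03781 × $4,000,000,000 = $151,240,000.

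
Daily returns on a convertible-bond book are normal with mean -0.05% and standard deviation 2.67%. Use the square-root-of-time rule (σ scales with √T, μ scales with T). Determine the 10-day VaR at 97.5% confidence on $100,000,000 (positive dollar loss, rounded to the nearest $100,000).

At 97.5%, z = 1.960.
σ_{10d} = 2.67% × √10 = 8.443%; μ_{10d} = 10 × -0.05% = -0.500%.
VaR = −(-0.500%) + 1.960 × 8.443% = 17.048%.
On $100,000,000: 0.17048 × $100,000,000 = $17,048,000.

$17,000,000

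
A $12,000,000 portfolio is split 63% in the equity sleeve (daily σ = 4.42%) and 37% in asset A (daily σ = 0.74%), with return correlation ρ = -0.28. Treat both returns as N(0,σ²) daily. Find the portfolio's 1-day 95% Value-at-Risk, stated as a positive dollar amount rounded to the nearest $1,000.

σ_p² = 0.63²·4.42² + 0.37²·0.74² + 2·-0.28·0.63·0.37·4.42·0.74 = 7.4020 (%²).
σ_p = √7.4020 = 2.721%.
At 95%, z = 1.645.
VaR = 1.645 × 2.721% = 4.476%; on $12,000,000 that is $537,120.

$537,000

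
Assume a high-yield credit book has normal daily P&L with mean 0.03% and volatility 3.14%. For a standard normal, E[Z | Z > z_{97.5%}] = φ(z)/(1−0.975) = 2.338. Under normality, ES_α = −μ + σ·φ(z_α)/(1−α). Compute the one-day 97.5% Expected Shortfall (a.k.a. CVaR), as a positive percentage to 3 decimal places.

7.311%

ES = −(0.03%) + 3.14% × 2.338 = 7.311%.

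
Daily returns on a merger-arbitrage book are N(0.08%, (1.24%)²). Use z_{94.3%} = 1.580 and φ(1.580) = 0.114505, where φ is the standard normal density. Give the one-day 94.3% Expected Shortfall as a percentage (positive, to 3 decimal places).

Tail multiplier: φ(z)/(1−α) = 0.114505 / 0.057 = 2.009.
ES = −(0.08%) + 1.24% × 2.009 = 2.411%.

2.411%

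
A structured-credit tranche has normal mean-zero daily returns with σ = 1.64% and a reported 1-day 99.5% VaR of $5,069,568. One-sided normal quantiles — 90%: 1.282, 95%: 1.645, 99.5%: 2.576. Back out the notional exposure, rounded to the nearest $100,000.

VaR as a fraction of value: z·σ = 2.576 × 1.64% = 4.22464%.
Position = $5,069,568 / 0.0422464 = $120,000,000.

$120,000,000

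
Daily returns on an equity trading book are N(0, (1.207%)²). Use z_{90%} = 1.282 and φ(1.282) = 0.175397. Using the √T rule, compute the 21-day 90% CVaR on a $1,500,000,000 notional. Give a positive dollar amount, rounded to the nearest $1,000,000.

σ_{21d} = 1.207% × √21 = 5.531%.
ES multiplier = φ(z)/(1−α) = 0.175397/0.1 = 1.754.
ES = 5.531% × 1.754 = 9.701%; on $1,500,000,000: $145,515,000.

$146,000,000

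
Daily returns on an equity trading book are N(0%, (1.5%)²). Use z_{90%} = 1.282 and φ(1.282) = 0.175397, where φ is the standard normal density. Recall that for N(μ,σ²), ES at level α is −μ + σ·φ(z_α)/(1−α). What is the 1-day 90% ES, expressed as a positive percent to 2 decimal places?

Tail multiplier: φ(z)/(1−α) = 0.175397 / 0.1 = 1.754.
ES = 1.5% × 1.754 = 2.631%.

2.63%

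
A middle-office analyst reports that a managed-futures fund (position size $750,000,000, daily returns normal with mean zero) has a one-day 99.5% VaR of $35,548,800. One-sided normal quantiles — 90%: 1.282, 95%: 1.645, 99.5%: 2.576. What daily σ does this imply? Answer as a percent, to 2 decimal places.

VaR as a fraction: $35,548,800 / $750,000,000 = 4.740%.
σ = VaR / z = 4.740% / 2.576 = 1.840%.

1.84%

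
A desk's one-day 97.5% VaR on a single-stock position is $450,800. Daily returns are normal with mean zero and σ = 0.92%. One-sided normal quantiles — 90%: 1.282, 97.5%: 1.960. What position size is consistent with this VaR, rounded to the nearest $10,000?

$25,000,000

VaR as a fraction of value: z·σ = 1.960 × 0.92% = 1.8032%.
Position = $450,800 / 0.018032 = $25,000,000.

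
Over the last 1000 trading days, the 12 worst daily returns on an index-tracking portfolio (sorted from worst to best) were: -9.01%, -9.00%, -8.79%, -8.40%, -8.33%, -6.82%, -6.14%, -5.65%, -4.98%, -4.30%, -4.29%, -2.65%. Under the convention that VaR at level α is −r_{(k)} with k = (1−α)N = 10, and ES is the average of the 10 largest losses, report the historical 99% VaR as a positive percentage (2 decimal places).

4.30%

k = 10; the 10th lowest return is -4.30%, so VaR = 4.30%.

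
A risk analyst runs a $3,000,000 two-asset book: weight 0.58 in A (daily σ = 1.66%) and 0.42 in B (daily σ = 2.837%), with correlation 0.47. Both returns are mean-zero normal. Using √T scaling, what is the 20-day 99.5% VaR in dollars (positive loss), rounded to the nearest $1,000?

$640,000

σ_p = √(0.58²·1.66² + 0.42²·2.837² + 2·0.47·0.58·0.42·1.66·2.837) = 1.851%.
σ_{20d} = 1.851% × √20 = 8.278%.
z(99.5%) = 2.576.
VaR = 2.576 × 8.278% = 21.324%; on $3,000,000 that is $639,720.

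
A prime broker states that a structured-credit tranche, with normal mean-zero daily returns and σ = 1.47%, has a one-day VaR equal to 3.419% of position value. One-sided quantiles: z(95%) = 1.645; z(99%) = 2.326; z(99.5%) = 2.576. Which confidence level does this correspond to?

Implied z = VaR/σ = 3.419 / 1.47 = 2.326.
This matches z(99%) = 2.326.

99%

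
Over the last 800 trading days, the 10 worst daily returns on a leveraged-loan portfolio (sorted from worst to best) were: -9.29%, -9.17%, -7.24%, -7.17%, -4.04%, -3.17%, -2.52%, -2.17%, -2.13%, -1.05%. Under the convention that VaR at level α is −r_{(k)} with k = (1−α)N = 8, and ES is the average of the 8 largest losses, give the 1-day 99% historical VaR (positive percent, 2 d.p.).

2.17%

k = 8; the 8th lowest return is -2.17%, so VaR = 2.17%.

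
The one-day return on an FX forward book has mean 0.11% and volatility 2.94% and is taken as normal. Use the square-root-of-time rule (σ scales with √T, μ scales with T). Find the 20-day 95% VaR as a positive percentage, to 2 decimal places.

19.43%

At 95%, z = 1.645.
σ_{20d} = 2.94% × √20 = 13.148%; μ_{20d} = 20 × 0.11% = 2.200%.
VaR = −(2.200%) + 1.645 × 13.148% = 19.428%.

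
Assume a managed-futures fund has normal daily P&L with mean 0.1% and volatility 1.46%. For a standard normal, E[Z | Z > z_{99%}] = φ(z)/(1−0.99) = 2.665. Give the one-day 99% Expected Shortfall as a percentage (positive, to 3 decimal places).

ES = −(0.1%) + 1.46% × 2.665 = 3.791%.

3.791%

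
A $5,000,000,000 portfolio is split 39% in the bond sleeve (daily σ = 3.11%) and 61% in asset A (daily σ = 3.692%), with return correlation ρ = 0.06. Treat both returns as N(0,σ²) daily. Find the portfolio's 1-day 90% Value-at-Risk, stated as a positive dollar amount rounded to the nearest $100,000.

σ_p² = 0.39²·3.11² + 0.61²·3.692² + 2·0.06·0.39·0.61·3.11·3.692 = 6.8710 (%²).
σ_p = √6.8710 = 2.621%.
At 90%, z = 1.282.
VaR = 1.282 × 2.621% = 3.360%; on $5,000,000,000 that is $168,000,000.

$168,000,000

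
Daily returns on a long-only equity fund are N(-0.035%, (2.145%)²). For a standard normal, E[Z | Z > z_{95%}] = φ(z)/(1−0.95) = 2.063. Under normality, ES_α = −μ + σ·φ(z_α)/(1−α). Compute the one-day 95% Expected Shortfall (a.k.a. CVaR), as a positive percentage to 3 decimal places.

ES = −(-0.035%) + 2.145% × 2.063 = 4.460%.

4.460%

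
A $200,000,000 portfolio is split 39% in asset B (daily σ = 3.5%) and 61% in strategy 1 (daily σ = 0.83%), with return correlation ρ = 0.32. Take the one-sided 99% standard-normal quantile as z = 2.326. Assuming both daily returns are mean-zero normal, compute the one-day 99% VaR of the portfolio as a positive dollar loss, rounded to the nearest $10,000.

σ_p² = 0.39²·3.5² + 0.61²·0.83² + 2·0.32·0.39·0.61·3.5·0.83 = 2.5619 (%²).
σ_p = √2.5619 = 1.601%.
VaR = 2.326 × 1.601% = 3.724%; on $200,000,000 that is $7,448,000.

$7,450,000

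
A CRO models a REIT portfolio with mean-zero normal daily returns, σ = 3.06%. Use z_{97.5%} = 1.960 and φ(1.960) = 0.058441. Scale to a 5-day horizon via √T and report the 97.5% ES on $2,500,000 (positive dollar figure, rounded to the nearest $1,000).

σ_{5d} = 3.06% × √5 = 6.842%.
ES multiplier = φ(z)/(1−α) = 0.058441/0.025 = 2.338.
ES = 6.842% × 2.338 = 15.997%; on $2,500,000: $399,925.

$400,000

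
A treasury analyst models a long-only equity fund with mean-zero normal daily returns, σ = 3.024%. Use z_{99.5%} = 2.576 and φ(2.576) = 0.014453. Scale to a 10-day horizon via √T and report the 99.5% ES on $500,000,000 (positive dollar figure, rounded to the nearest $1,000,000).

σ_{10d} = 3.024% × √10 = 9.563%.
ES multiplier = φ(z)/(1−α) = 0.014453/0.005 = 2.891.
ES = 9.563% × 2.891 = 27.647%; on $500,000,000: $138,235,000.

$138,000,000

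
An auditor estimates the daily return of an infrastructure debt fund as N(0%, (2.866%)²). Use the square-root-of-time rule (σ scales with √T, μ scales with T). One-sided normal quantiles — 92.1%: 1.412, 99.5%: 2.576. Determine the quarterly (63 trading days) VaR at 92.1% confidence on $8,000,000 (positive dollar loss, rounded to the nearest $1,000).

σ_{63d} = 2.866% × √63 = 22.748%.
VaR = 1.412 × 22.748% = 32.120%.
On $8,000,000: 0.32120 × $8,000,000 = $2,569,600.

$2,570,000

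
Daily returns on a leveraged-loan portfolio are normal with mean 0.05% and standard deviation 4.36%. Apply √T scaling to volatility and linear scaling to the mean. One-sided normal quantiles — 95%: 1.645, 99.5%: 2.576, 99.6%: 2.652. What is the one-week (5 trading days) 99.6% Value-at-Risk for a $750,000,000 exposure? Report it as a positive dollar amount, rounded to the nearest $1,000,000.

σ_{5d} = 4.36% × √5 = 9.749%; μ_{5d} = 5 × 0.05% = 0.250%.
VaR = −(0.250%) + 2.652 × 9.749% = 25.604%.
On $750,000,000: 0.25604 × $750,000,000 = $192,030,000.

$192,000,000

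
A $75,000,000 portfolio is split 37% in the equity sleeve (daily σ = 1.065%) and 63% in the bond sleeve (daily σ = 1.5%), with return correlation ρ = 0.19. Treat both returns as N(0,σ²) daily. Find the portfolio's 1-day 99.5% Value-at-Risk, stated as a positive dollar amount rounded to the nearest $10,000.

σ_p² = 0.37²·1.065² + 0.63²·1.5² + 2·0.19·0.37·0.63·1.065·1.5 = 1.1898 (%²).
σ_p = √1.1898 = 1.091%.
At 99.5%, z = 2.576.
VaR = 2.576 × 1.091% = 2.810%; on $75,000,000 that is $2,107,500.

$2,110,000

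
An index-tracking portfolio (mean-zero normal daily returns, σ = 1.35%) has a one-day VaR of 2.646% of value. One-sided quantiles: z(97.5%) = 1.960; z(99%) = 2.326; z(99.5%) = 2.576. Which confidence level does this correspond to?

97.5%

Implied z = VaR/σ = 2.646 / 1.35 = 1.960.
This matches z(97.5%) = 1.960.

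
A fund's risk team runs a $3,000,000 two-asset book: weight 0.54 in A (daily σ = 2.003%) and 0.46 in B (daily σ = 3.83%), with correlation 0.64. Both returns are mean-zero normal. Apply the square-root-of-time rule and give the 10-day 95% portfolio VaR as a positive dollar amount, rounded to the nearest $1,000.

σ_p = √(0.54²·2.003² + 0.46²·3.83² + 2·0.64·0.54·0.46·2.003·3.83) = 2.591%.
σ_{10d} = 2.591% × √10 = 8.193%.
z(95%) = 1.645.
VaR = 1.645 × 8.193% = 13.477%; on $3,000,000 that is $404,310.

$404,000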